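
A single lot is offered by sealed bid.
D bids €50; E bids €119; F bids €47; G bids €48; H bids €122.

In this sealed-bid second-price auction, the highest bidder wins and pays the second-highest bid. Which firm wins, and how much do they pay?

Rule: the highest bidder wins and pays the second-highest bid.
Bids ranked: 122 (H) > 119 (E) > 50 (D) > 48 (G) > 47 (F)
H wins with the highest bid; price is set by the runner-up at €119.

H pays €119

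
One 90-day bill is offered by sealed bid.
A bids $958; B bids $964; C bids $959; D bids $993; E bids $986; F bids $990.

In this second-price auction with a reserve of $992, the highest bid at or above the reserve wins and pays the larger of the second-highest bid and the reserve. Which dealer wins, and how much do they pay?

Sorting bids: 993 (D) > 990 (F) > 986 (E) > 964 (B) > 959 (C) > 958 (A)
Highest eligible bid: D at $993.
max(second-highest $990, reserve $992) = $992.

D pays $992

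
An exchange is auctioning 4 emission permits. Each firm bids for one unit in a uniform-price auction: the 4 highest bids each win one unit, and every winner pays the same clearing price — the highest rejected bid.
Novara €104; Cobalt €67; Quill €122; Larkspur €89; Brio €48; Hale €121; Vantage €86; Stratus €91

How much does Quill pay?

Sorting: 122 (Quill), 121 (Hale), 104 (Novara), 91 (Stratus), 89 (Larkspur), 86 (Vantage), …
Top 4: Quill, Hale, Novara, Stratus.
First losing bid is Larkspur's €89, which sets the uniform price.
Quill wins → pays €89.

Quill pays €89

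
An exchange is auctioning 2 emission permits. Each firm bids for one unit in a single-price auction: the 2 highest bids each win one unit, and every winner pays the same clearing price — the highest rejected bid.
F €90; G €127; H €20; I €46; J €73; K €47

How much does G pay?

Bids ranked high→low: 127 (G), 90 (F), 73 (J), 47 (K), …
Winners (2 units): G, F.
Highest unsuccessful bid: €73 → clearing price.
G wins → pays €73.

G pays €73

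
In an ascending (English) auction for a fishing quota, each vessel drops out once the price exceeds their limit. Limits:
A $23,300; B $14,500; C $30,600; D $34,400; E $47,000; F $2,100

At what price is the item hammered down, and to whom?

Rule: the price rises until one bidder remains; the winner pays the price at which the last rival dropped out.
Limits in order: 47,000 (E) > 34,400 (D) > 30,600 (C) > 23,300 (A) > 14,500 (B) > 2,100 (F)
Bidding ends when D exits at $34,400; E takes it.

E wins at $34,400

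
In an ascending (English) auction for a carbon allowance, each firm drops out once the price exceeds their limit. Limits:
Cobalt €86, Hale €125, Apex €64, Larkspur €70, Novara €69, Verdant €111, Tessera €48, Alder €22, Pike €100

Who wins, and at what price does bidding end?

Hale wins at €111

Limits in order: 125 (Hale) > 111 (Verdant) > 100 (Pike) > 86 (Cobalt) > 70 (Larkspur) > 69 (Novara) > …
Once the price passes €111, only Hale is left; the hammer falls at Verdant's limit of €111.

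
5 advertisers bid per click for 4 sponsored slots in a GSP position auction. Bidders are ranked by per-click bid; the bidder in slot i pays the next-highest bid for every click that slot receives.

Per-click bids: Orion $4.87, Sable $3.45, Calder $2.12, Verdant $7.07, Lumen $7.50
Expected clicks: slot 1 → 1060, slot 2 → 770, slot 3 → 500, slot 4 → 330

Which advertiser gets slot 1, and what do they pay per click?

Ranked by bid: $7.50 (Lumen) > $7.07 (Verdant) > $4.87 (Orion) > $3.45 (Sable) > $2.12 (Calder)
Slot 1 goes to the first-ranked bidder, Lumen, who pays the next bid down: $7.07/click.

Lumen; $7.07 per click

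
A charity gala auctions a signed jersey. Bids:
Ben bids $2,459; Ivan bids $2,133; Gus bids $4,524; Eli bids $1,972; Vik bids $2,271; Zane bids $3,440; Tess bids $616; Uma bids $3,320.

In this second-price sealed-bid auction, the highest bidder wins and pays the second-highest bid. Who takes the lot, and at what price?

Second-price sealed-bid auction: the highest bidder wins and pays the second-highest bid.
Bids in order: 4,524 (Gus) > 3,440 (Zane) > 3,320 (Uma) > 2,459 (Ben) > 2,271 (Vik) > 2,133 (Ivan) > …
Gus is highest; pays the second-highest bid, $3,440.

Gus pays $3,440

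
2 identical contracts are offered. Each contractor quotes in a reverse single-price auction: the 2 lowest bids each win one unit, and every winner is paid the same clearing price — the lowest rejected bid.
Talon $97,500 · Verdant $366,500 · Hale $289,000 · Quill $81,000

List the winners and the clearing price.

Quill, Talon; each is paid $289,000

Sorting: 81,000 (Quill), 97,500 (Talon), 289,000 (Hale), 366,500 (Verdant)
The 2 lowest are Quill, Talon.
Lowest unsuccessful bid: $289,000 → clearing price.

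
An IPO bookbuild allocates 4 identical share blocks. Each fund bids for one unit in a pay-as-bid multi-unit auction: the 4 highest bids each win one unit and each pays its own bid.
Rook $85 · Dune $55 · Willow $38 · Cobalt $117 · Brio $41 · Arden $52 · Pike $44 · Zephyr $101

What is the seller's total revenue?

Total revenue: $358

Sorting: 117 (Cobalt), 101 (Zephyr), 85 (Rook), 55 (Dune), 52 (Arden), 44 (Pike), …
Top 4: Cobalt, Zephyr, Rook, Dune.
Total revenue = 117 + 101 + 85 + 55 = $358.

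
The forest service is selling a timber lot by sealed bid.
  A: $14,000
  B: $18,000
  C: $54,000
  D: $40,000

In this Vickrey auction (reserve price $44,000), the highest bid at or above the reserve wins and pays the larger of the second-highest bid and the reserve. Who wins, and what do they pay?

C pays $44,000

Rule: the highest bid at or above the reserve wins and pays the larger of the second-highest bid and the reserve.
Sorting bids: 54,000 (C) > 40,000 (D) > 18,000 (B) > 14,000 (A)
C has the top bid at or above the reserve ($54,000).
Second-highest bid $40,000 is below the reserve $44,000, so the reserve binds → payment $44,000.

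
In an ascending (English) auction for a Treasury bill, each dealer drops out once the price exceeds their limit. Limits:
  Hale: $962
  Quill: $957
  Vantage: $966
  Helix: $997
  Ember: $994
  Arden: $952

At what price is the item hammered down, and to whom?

Limits in order: 997 (Helix) > 994 (Ember) > 966 (Vantage) > 962 (Hale) > 957 (Quill) > 952 (Arden)
Once the price passes $994, only Helix is left; the hammer falls at Ember's limit of $994.

Helix wins at $994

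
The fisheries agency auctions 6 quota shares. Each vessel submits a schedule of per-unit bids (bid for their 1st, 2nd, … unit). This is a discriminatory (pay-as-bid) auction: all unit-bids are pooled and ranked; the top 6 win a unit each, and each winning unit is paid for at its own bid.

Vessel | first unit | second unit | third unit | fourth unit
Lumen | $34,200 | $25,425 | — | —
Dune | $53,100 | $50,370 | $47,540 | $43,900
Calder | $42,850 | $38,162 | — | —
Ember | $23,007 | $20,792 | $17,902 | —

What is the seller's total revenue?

Total revenue: $275,922

Merging the schedules and taking the best 6: 53,100 (Dune-1), 50,370 (Dune-2), 47,540 (Dune-3), 43,900 (Dune-4), 42,850 (Calder-1), 38,162 (Calder-2)
Next rejected bid: $34,200 (not a price — pay-as-bid).
Each winning unit pays its own bid.
Revenue = 53,100 + 50,370 + 47,540 + 43,900 + 42,850 + 38,162 = $275,922.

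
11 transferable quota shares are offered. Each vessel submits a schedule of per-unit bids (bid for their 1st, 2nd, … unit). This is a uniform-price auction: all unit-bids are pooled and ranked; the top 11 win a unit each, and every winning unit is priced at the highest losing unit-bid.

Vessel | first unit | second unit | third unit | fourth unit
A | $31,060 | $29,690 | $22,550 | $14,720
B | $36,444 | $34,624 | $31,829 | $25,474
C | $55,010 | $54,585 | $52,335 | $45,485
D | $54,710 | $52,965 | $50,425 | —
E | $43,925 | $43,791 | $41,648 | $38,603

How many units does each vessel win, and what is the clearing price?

All unit-bids, highest first — top 11: 55,010 (C-1), 54,710 (D-1), 54,585 (C-2), 52,965 (D-2), 52,335 (C-3), 50,425 (D-3), 45,485 (C-4), 43,925 (E-1), 43,791 (E-2), 41,648 (E-3), 38,603 (E-4)
Highest rejected unit-bid = $36,444.
Allocation: C 4, D 3, E 4.

C 4, D 3, E 4; clearing price $36,444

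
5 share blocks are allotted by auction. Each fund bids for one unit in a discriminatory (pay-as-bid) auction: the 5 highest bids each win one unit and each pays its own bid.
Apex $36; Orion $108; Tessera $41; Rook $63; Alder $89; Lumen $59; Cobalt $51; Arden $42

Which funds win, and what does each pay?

Bids ranked high→low: 108 (Orion), 89 (Alder), 63 (Rook), 59 (Lumen), 51 (Cobalt), 42 (Arden), 41 (Tessera), …
Winners (5 units): Orion, Alder, Rook, Lumen, Cobalt.
Each winner pays its own bid: Orion $108, Alder $89, Rook $63, Lumen $59, Cobalt $51.

Orion $108, Alder $89, Rook $63, Lumen $59, Cobalt $51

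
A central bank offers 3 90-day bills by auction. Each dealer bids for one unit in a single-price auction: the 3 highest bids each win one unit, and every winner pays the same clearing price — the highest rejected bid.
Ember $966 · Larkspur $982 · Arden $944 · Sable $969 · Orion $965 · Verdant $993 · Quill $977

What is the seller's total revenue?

Sorting: 993 (Verdant), 982 (Larkspur), 977 (Quill), 969 (Sable), 966 (Ember), …
Winners (3 units): Verdant, Larkspur, Quill.
Highest unsuccessful bid: $969 → clearing price.
Total revenue = 3 × $969 = $2,907.

Total revenue: $2,907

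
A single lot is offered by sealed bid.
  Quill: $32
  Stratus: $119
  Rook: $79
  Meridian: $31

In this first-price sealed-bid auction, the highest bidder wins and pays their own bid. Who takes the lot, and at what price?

Bids in order: 119 (Stratus) > 79 (Rook) > 32 (Quill) > 31 (Meridian)
First-price: Stratus pays what they bid, $119.

Stratus pays $119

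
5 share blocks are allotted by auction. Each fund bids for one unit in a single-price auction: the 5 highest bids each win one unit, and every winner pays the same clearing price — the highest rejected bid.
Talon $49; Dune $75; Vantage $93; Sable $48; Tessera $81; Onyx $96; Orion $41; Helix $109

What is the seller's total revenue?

Total revenue: $245

Ordering the bids: 109 (Helix), 96 (Onyx), 93 (Vantage), 81 (Tessera), 75 (Dune), 49 (Talon), 48 (Sable), …
The 5 highest are Helix, Onyx, Vantage, Tessera, Dune.
Highest unsuccessful bid: $49 → clearing price.
Total revenue = 5 × $49 = $245.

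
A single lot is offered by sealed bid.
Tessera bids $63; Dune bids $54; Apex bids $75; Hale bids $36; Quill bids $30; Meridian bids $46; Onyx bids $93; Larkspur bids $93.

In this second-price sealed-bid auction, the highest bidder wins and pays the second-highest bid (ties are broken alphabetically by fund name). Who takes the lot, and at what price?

Larkspur pays $93

Bids in order: 93 (Larkspur) > 93 (Onyx) > 75 (Apex) > 63 (Tessera) > 54 (Dune) > 46 (Meridian) > …
Larkspur and Onyx tie at $93; tie-break gives it to Larkspur.
Larkspur is highest; pays the second-highest bid, $93.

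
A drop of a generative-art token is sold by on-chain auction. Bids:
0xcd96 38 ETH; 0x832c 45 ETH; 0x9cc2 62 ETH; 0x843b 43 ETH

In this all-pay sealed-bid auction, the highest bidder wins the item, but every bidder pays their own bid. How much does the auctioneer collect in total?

Total revenue: 188 ETH

Sorting bids: 62 (0x9cc2) > 45 (0x832c) > 43 (0x843b) > 38 (0xcd96)
0x9cc2 wins with the top bid; all bids are sunk regardless.
Every bidder forfeits their bid regardless of winning.
Revenue = 38 + 45 + 62 + 43 = 188 ETH.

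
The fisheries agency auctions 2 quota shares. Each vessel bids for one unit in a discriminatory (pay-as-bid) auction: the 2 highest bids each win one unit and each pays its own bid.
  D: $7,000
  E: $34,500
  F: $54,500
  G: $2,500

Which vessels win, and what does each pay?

F $54,500, E $34,500

Sorting: 54,500 (F), 34,500 (E), 7,000 (D), 2,500 (G)
The 2 highest are F, E.
Each winner pays its own bid: F $54,500, E $34,500.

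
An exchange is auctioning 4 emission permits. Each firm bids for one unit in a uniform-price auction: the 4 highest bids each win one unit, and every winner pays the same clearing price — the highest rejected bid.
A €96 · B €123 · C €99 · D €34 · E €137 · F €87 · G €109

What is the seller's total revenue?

Total revenue: €384

Sorting: 137 (E), 123 (B), 109 (G), 99 (C), 96 (A), 87 (F), …
Top 4: E, B, G, C.
Highest unsuccessful bid: €96 → clearing price.
Total revenue = 4 × €96 = €384.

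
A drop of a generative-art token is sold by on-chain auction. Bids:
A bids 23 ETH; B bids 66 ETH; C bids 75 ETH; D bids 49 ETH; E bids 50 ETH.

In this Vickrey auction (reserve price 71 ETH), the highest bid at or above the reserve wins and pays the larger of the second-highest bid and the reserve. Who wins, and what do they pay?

C pays 71 ETH

Sorting bids: 75 (C) > 66 (B) > 50 (E) > 49 (D) > 23 (A)
C has the top bid at or above the reserve (75 ETH).
max(second-highest 66 ETH, reserve 71 ETH) = 71 ETH.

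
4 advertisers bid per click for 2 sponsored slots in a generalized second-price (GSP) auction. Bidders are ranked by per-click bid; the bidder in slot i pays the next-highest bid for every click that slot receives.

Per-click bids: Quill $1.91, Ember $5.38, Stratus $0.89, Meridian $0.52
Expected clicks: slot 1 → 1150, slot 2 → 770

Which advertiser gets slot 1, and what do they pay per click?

Ranked by bid: $5.38 (Ember) > $1.91 (Quill) > $0.89 (Stratus) > …
Slot 1 goes to the first-ranked bidder, Ember, who pays the next bid down: $1.91/click.

Ember; $1.91 per click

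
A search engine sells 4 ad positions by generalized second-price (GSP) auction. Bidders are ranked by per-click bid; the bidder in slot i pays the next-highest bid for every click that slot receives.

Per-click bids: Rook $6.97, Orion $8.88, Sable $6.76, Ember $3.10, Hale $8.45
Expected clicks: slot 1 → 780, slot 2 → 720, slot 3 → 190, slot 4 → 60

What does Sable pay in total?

Sorting advertisers: $8.88 (Orion) > $8.45 (Hale) > $6.97 (Rook) > $6.76 (Sable) > $3.10 (Ember)
Sable holds slot 4 → pays next bid $3.10 × 60 clicks = $186.00.

Sable pays $186.00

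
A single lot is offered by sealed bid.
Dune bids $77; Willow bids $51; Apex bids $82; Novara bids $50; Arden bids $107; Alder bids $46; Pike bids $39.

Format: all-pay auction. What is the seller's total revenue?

Total revenue: $452

Bids ranked: 107 (Arden) > 82 (Apex) > 77 (Dune) > 51 (Willow) > 50 (Novara) > 46 (Alder) > …
Every bidder forfeits their bid regardless of winning.
Revenue = 77 + 51 + 82 + 50 + 107 + 46 + 39 = $452.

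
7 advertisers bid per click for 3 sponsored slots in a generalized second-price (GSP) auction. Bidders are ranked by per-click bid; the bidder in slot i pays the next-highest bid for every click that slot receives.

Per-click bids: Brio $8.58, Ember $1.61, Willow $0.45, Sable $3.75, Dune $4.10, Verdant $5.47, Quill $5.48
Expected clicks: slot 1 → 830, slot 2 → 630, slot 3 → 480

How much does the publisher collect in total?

Ranked by bid: $8.58 (Brio) > $5.48 (Quill) > $5.47 (Verdant) > $4.10 (Dune) > …
Slot 1: Brio pays $5.48 × 830 = $4548.40
Slot 2: Quill pays $5.47 × 630 = $3446.10
Slot 3: Verdant pays $4.10 × 480 = $1968.00
Total = $9962.50

Total revenue: $9962.50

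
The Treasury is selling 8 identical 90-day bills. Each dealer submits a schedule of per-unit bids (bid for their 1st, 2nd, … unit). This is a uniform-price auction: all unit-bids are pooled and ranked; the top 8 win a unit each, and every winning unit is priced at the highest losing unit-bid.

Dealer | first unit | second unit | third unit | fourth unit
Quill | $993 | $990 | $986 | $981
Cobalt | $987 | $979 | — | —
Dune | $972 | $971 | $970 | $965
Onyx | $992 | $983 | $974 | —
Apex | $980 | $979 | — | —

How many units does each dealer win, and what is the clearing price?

All unit-bids, highest first — top 8: 993 (Quill-1), 992 (Onyx-1), 990 (Quill-2), 987 (Cobalt-1), 986 (Quill-3), 983 (Onyx-2), 981 (Quill-4), 980 (Apex-1)
The (k+1)-th unit-bid is $979.
Allocation: Apex 1, Cobalt 1, Onyx 2, Quill 4.

Apex 1, Cobalt 1, Onyx 2, Quill 4; clearing price $979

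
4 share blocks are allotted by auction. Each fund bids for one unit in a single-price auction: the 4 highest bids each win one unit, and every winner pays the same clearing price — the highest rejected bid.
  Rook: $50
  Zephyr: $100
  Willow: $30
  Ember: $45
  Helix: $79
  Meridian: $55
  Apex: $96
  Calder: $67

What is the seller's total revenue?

Sorting: 100 (Zephyr), 96 (Apex), 79 (Helix), 67 (Calder), 55 (Meridian), 50 (Rook), …
Top 4: Zephyr, Apex, Helix, Calder.
Clearing price = highest rejected bid = $55.
Total revenue = 4 × $55 = $220.

Total revenue: $220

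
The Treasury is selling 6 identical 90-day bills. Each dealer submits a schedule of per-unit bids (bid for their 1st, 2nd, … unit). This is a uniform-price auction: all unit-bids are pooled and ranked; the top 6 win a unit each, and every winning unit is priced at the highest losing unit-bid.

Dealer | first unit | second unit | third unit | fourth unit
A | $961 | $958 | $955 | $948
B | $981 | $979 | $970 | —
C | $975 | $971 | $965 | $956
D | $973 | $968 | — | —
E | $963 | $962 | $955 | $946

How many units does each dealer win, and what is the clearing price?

B 3, C 2, D 1; clearing price $968

Pooled unit-bids ranked (top 6): 981 (B-1), 979 (B-2), 975 (C-1), 973 (D-1), 971 (C-2), 970 (B-3)
The (k+1)-th unit-bid is $968.
Allocation: B 3, C 2, D 1.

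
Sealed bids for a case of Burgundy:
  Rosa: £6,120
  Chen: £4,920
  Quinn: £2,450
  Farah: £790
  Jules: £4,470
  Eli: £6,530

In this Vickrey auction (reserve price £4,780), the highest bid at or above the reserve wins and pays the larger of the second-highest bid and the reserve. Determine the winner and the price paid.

Eli pays £6,120

Sorting bids: 6,530 (Eli) > 6,120 (Rosa) > 4,920 (Chen) > 4,470 (Jules) > 2,450 (Quinn) > 790 (Farah)
Eli has the top bid at or above the reserve (£6,530).
max(second-highest £6,120, reserve £4,780) = £6,120; the reserve does not bind.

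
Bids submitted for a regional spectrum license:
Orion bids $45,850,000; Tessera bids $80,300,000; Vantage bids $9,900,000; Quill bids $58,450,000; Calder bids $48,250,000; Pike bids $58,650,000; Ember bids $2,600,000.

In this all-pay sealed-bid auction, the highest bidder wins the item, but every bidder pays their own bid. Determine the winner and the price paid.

Tessera pays $80,300,000

Sorting bids: 80,300,000 (Tessera) > 58,650,000 (Pike) > 58,450,000 (Quill) > 48,250,000 (Calder) > 45,850,000 (Orion) > 9,900,000 (Vantage) > …
Tessera wins with the top bid; all bids are sunk regardless.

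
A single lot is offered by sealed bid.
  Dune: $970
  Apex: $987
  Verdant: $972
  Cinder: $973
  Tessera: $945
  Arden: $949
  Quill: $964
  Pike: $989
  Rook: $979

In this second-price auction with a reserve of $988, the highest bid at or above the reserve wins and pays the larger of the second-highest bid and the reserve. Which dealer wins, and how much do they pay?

Sorting bids: 989 (Pike) > 987 (Apex) > 979 (Rook) > 973 (Cinder) > 972 (Verdant) > 970 (Dune) > …
Highest eligible bid: Pike at $989.
Second-highest bid $987 is below the reserve $988, so the reserve binds → payment $988.

Pike pays $988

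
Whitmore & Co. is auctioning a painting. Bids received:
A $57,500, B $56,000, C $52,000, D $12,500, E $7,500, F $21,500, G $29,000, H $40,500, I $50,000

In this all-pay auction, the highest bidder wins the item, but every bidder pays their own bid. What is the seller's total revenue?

Bids in order: 57,500 (A) > 56,000 (B) > 52,000 (C) > 50,000 (I) > 40,500 (H) > 29,000 (G) > …
Every bidder forfeits their bid regardless of winning.
Revenue = 57,500 + 56,000 + 52,000 + 12,500 + 7,500 + 21,500 + 29,000 + 40,500 + 50,000 = $326,500.

Total revenue: $326,500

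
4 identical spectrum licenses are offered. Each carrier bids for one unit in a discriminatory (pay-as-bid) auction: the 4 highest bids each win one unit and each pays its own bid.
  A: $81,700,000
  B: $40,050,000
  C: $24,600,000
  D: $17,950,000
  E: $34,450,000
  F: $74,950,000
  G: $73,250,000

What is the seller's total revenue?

Total revenue: $269,950,000

Bids ranked high→low: 81,700,000 (A), 74,950,000 (F), 73,250,000 (G), 40,050,000 (B), 34,450,000 (E), 24,600,000 (C), …
Top 4: A, F, G, B.
Total revenue = 81,700,000 + 74,950,000 + 73,250,000 + 40,050,000 = $269,950,000.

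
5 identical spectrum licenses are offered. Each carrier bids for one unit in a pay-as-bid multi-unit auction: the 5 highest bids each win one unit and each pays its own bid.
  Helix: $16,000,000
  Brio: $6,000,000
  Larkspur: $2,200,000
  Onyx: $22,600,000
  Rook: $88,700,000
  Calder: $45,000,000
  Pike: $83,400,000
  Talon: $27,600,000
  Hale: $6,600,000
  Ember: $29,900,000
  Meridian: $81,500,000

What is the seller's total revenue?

Total revenue: $328,500,000

Sorting: 88,700,000 (Rook), 83,400,000 (Pike), 81,500,000 (Meridian), 45,000,000 (Calder), 29,900,000 (Ember), 27,600,000 (Talon), 22,600,000 (Onyx), …
The 5 highest are Rook, Pike, Meridian, Calder, Ember.
Total revenue = 88,700,000 + 83,400,000 + 81,500,000 + 45,000,000 + 29,900,000 = $328,500,000.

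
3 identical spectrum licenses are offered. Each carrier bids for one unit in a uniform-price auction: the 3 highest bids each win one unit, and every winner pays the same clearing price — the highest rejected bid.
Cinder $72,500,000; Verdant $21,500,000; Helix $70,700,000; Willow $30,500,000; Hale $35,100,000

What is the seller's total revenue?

Total revenue: $91,500,000

Sorting: 72,500,000 (Cinder), 70,700,000 (Helix), 35,100,000 (Hale), 30,500,000 (Willow), 21,500,000 (Verdant)
Top 3: Cinder, Helix, Hale.
First losing bid is Willow's $30,500,000, which sets the uniform price.
Total revenue = 3 × $30,500,000 = $91,500,000.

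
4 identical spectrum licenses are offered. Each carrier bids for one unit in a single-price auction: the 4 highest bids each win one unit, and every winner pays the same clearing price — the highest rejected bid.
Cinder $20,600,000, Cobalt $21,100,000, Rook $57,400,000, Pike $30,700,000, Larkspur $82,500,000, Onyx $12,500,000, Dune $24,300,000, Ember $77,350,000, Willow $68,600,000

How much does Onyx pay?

Onyx pays $0

Sorting: 82,500,000 (Larkspur), 77,350,000 (Ember), 68,600,000 (Willow), 57,400,000 (Rook), 30,700,000 (Pike), 24,300,000 (Dune), …
Winners (4 units): Larkspur, Ember, Willow, Rook.
Highest unsuccessful bid: $30,700,000 → clearing price.
Onyx does not win → pays $0.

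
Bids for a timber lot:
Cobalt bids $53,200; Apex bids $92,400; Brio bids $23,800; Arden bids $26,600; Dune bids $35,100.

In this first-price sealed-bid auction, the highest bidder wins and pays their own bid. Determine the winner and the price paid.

Bids in order: 92,400 (Apex) > 53,200 (Cobalt) > 35,100 (Dune) > 26,600 (Arden) > 23,800 (Brio)
Apex is highest → pays own bid, $92,400.

Apex pays $92,400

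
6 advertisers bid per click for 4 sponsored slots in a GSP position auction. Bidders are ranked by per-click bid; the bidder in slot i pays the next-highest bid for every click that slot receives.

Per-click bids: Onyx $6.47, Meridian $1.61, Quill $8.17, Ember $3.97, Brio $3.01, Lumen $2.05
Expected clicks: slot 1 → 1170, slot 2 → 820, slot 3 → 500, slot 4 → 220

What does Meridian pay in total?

Meridian pays $0.00

Ranked by bid: $8.17 (Quill) > $6.47 (Onyx) > $3.97 (Ember) > $3.01 (Brio) > $2.05 (Lumen) > …
Meridian ranks below slot 4 → no slot, pays nothing.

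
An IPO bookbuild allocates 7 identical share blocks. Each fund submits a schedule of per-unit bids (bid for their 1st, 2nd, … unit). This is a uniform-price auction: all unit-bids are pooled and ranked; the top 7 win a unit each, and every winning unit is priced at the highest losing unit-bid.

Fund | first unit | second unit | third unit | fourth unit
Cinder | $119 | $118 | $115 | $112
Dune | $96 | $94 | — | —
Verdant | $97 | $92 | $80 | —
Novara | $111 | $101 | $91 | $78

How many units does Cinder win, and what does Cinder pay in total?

All unit-bids, highest first — top 7: 119 (Cinder-1), 118 (Cinder-2), 115 (Cinder-3), 112 (Cinder-4), 111 (Novara-1), 101 (Novara-2), 97 (Verdant-1)
First bid not allocated: $96.
Cinder wins 4 unit(s) at $96 each.

Cinder: 4 units, pays $384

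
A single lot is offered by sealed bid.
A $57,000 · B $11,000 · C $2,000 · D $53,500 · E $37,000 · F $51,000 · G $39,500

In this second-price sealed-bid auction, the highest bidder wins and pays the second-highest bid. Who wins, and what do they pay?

A pays $53,500

Bids ranked: 57,000 (A) > 53,500 (D) > 51,000 (F) > 39,500 (G) > 37,000 (E) > 11,000 (B) > …
Second-price: A pays D's bid of $53,500.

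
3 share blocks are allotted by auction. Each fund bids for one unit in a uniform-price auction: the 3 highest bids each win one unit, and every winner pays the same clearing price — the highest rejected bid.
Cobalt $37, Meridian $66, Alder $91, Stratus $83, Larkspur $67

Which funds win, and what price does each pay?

Alder, Stratus, Larkspur; each pays $66

Sorting: 91 (Alder), 83 (Stratus), 67 (Larkspur), 66 (Meridian), 37 (Cobalt)
The 3 highest are Alder, Stratus, Larkspur.
First losing bid is Meridian's $66, which sets the uniform price.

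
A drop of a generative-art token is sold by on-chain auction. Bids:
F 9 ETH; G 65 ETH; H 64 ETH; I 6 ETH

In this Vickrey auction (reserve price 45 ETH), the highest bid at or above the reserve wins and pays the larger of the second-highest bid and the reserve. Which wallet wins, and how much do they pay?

G pays 64 ETH

Rule: the highest bid at or above the reserve wins and pays the larger of the second-highest bid and the reserve.
Bids ranked: 65 (G) > 64 (H) > 9 (F) > 6 (I)
G has the top bid at or above the reserve (65 ETH).
Second-highest bid 64 ETH exceeds the reserve 45 ETH → payment 64 ETH.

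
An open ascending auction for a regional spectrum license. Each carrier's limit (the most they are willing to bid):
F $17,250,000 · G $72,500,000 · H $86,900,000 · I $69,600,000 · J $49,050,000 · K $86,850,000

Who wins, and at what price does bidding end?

H wins at $86,850,000

Rule: the price rises until one bidder remains; the winner pays the price at which the last rival dropped out.
Limits ranked: 86,900,000 (H) > 86,850,000 (K) > 72,500,000 (G) > 69,600,000 (I) > 49,050,000 (J) > 17,250,000 (F)
Bidding ends when K exits at $86,850,000; H takes it.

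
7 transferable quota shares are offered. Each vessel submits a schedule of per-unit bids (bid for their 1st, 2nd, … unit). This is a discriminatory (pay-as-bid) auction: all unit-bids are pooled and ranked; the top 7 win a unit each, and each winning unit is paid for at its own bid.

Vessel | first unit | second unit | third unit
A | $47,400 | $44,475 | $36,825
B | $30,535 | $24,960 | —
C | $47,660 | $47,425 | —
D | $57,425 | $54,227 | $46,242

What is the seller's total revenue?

Total revenue: $344,854

Pooled unit-bids ranked (top 7): 57,425 (D-1), 54,227 (D-2), 47,660 (C-1), 47,425 (C-2), 47,400 (A-1), 46,242 (D-3), 44,475 (A-2)
Next rejected bid: $36,825 (not a price — pay-as-bid).
Each winning unit pays its own bid.
Revenue = 57,425 + 54,227 + 47,660 + 47,425 + 47,400 + 46,242 + 44,475 = $344,854.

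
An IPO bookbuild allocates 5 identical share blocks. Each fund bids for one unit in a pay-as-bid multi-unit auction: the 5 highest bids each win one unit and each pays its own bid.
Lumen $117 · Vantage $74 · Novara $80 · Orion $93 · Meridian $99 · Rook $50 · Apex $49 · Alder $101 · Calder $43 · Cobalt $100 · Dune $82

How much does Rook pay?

Rook pays $0

Ordering the bids: 117 (Lumen), 101 (Alder), 100 (Cobalt), 99 (Meridian), 93 (Orion), 82 (Dune), 80 (Novara), …
The 5 highest are Lumen, Alder, Cobalt, Meridian, Orion.
Rook does not win → $0.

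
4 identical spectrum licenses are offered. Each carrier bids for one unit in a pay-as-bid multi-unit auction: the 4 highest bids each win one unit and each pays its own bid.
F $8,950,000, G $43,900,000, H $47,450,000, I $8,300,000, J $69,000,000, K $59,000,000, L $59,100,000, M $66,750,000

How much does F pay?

F pays $0

Ordering the bids: 69,000,000 (J), 66,750,000 (M), 59,100,000 (L), 59,000,000 (K), 47,450,000 (H), 43,900,000 (G), …
Winners (4 units): J, M, L, K.
F does not win → $0.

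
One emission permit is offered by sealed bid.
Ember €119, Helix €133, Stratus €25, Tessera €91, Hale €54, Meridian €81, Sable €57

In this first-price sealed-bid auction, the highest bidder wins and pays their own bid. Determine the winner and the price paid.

Helix pays €133

Bids ranked: 133 (Helix) > 119 (Ember) > 91 (Tessera) > 81 (Meridian) > 57 (Sable) > 54 (Hale) > …
Helix is highest → pays own bid, €133.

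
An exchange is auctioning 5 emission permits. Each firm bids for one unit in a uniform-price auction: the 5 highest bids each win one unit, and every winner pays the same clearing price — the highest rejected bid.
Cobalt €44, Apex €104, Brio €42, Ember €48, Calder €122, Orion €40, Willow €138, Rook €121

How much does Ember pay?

Ordering the bids: 138 (Willow), 122 (Calder), 121 (Rook), 104 (Apex), 48 (Ember), 44 (Cobalt), 42 (Brio), …
Top 5: Willow, Calder, Rook, Apex, Ember.
Highest unsuccessful bid: €44 → clearing price.
Ember wins → pays €44.

Ember pays €44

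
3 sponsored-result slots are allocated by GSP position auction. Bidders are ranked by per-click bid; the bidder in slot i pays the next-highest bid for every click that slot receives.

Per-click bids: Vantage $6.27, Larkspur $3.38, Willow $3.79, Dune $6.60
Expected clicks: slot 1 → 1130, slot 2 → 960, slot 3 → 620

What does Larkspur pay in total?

Ranked by bid: $6.60 (Dune) > $6.27 (Vantage) > $3.79 (Willow) > $3.38 (Larkspur)
Larkspur ranks below slot 3 → no slot, pays nothing.

Larkspur pays $0.00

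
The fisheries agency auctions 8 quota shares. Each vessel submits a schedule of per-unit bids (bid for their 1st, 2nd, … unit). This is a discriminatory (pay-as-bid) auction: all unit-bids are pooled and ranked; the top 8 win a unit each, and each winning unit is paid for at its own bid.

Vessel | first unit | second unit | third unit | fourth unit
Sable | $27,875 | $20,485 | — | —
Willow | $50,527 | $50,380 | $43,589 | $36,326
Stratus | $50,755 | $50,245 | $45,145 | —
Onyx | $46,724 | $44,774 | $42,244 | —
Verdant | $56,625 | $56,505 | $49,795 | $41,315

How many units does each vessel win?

Onyx 1, Stratus 2, Verdant 3, Willow 2

Merging the schedules and taking the best 8: 56,625 (Verdant-1), 56,505 (Verdant-2), 50,755 (Stratus-1), 50,527 (Willow-1), 50,380 (Willow-2), 50,245 (Stratus-2), 49,795 (Verdant-3), 46,724 (Onyx-1)
Next rejected bid: $45,145 (not a price — pay-as-bid).
Allocation: Onyx 1, Stratus 2, Verdant 3, Willow 2.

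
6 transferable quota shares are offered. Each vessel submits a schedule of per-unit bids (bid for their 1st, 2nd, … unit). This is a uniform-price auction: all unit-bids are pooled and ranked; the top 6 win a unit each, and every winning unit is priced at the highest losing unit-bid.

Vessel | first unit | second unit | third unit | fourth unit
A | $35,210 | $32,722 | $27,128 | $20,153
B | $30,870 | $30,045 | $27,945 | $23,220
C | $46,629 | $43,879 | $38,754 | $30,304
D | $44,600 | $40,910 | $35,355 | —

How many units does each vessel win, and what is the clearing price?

Merging the schedules and taking the best 6: 46,629 (C-1), 44,600 (D-1), 43,879 (C-2), 40,910 (D-2), 38,754 (C-3), 35,355 (D-3)
Highest rejected unit-bid = $35,210.
Allocation: C 3, D 3.

C 3, D 3; clearing price $35,210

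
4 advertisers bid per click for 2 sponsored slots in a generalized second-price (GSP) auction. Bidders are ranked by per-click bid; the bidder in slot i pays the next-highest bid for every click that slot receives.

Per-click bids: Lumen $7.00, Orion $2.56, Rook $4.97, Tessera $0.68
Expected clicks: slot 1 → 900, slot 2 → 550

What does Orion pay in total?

Sorting advertisers: $7.00 (Lumen) > $4.97 (Rook) > $2.56 (Orion) > …
Orion ranks below slot 2 → no slot, pays nothing.

Orion pays $0.00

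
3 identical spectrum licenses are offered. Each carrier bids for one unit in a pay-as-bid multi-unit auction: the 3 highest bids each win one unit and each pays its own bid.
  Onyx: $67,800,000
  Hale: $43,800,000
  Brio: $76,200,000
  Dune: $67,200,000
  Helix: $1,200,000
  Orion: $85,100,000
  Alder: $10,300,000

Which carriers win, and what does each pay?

Bids ranked high→low: 85,100,000 (Orion), 76,200,000 (Brio), 67,800,000 (Onyx), 67,200,000 (Dune), 43,800,000 (Hale), …
Winners (3 units): Orion, Brio, Onyx.
Each winner pays its own bid: Orion $85,100,000, Brio $76,200,000, Onyx $67,800,000.

Orion $85,100,000, Brio $76,200,000, Onyx $67,800,000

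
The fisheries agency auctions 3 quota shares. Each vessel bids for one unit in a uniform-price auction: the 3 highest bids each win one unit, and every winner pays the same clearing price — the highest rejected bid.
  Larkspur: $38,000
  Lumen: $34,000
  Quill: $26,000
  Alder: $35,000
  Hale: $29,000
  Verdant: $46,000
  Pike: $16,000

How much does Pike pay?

Bids ranked high→low: 46,000 (Verdant), 38,000 (Larkspur), 35,000 (Alder), 34,000 (Lumen), 29,000 (Hale), …
Winners (3 units): Verdant, Larkspur, Alder.
First losing bid is Lumen's $34,000, which sets the uniform price.
Pike does not win → pays $0.

Pike pays $0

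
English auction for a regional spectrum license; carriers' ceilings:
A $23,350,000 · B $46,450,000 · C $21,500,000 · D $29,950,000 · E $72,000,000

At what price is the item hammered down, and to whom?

Open ascending-bid auction: the price rises until one bidder remains; the winner pays the price at which the last rival dropped out.
Limits in order: 72,000,000 (E) > 46,450,000 (B) > 29,950,000 (D) > 23,350,000 (A) > 21,500,000 (C)
Once the price passes $46,450,000, only E is left; the hammer falls at B's limit of $46,450,000.

E wins at $46,450,000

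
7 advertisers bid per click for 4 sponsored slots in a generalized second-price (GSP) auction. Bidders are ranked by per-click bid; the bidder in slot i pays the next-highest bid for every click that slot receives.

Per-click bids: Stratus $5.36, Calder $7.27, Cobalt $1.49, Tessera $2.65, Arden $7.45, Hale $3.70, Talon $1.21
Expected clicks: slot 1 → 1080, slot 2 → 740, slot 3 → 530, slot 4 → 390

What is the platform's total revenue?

Ranked by bid: $7.45 (Arden) > $7.27 (Calder) > $5.36 (Stratus) > $3.70 (Hale) > $2.65 (Tessera) > …
Slot 1: Arden pays $7.27 × 1080 = $7851.60
Slot 2: Calder pays $5.36 × 740 = $3966.40
Slot 3: Stratus pays $3.70 × 530 = $1961.00
Slot 4: Hale pays $2.65 × 390 = $1033.50
Total = $14812.50

Total revenue: $14812.50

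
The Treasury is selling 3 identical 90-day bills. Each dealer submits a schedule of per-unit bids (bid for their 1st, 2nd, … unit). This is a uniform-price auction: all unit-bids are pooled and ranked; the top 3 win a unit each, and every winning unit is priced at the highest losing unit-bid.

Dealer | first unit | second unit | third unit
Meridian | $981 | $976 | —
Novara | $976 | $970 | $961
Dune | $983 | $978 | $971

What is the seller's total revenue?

Total revenue: $2,928

Pooled unit-bids ranked (top 3): 983 (Dune-1), 981 (Meridian-1), 978 (Dune-2)
Highest rejected unit-bid = $976.
Allocation: Dune 2, Meridian 1. Every unit priced at $976.
Revenue = 3 × 976 = $2,928.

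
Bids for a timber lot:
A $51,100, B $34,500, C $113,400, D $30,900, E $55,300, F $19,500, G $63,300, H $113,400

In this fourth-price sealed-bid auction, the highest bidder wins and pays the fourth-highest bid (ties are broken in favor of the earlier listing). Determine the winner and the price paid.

C pays $55,300

Sorting bids: 113,400 (C) > 113,400 (H) > 63,300 (G) > 55,300 (E) > 51,100 (A) > 34,500 (B) > …
C and H tie at $113,400; tie-break gives it to C.
C wins; payment is bid #4 in the ranking = $55,300.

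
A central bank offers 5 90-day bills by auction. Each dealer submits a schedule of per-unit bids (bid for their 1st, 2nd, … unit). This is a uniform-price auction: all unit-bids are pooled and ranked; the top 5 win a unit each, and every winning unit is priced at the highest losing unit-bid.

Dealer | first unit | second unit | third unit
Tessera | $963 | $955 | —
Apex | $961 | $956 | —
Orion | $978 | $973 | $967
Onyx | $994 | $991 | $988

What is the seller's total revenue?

All unit-bids, highest first — top 5: 994 (Onyx-1), 991 (Onyx-2), 988 (Onyx-3), 978 (Orion-1), 973 (Orion-2)
First bid not allocated: $967.
Allocation: Onyx 3, Orion 2. Every unit priced at $967.
Revenue = 5 × 967 = $4,835.

Total revenue: $4,835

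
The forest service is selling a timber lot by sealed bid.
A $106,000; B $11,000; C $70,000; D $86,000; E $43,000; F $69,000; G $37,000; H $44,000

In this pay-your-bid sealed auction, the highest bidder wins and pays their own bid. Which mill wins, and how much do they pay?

Bids in order: 106,000 (A) > 86,000 (D) > 70,000 (C) > 69,000 (F) > 44,000 (H) > 43,000 (E) > …
A is highest → pays own bid, $106,000.

A pays $106,000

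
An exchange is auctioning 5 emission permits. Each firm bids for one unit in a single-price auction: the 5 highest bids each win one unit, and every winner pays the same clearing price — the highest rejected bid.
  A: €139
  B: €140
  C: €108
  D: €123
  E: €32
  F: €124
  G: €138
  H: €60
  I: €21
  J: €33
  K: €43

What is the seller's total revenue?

Ordering the bids: 140 (B), 139 (A), 138 (G), 124 (F), 123 (D), 108 (C), 60 (H), …
Top 5: B, A, G, F, D.
Clearing price = highest rejected bid = €108.
Total revenue = 5 × €108 = €540.

Total revenue: €540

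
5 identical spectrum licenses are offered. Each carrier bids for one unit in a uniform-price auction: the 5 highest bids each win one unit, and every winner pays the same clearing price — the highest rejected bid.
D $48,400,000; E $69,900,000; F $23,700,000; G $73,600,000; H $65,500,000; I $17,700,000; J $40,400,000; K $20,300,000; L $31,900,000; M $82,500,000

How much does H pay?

Sorting: 82,500,000 (M), 73,600,000 (G), 69,900,000 (E), 65,500,000 (H), 48,400,000 (D), 40,400,000 (J), 31,900,000 (L), …
The 5 highest are M, G, E, H, D.
Highest unsuccessful bid: $40,400,000 → clearing price.
H wins → pays $40,400,000.

H pays $40,400,000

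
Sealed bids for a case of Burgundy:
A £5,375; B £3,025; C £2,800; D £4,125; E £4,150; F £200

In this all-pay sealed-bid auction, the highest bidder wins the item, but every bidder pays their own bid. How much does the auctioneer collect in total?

Total revenue: £19,675

All-pay sealed-bid auction: the highest bidder wins the item, but every bidder pays their own bid.
Bids in order: 5,375 (A) > 4,150 (E) > 4,125 (D) > 3,025 (B) > 2,800 (C) > 200 (F)
A wins with the top bid; all bids are sunk regardless.
Every bidder forfeits their bid regardless of winning.
Revenue = 5,375 + 3,025 + 2,800 + 4,125 + 4,150 + 200 = £19,675.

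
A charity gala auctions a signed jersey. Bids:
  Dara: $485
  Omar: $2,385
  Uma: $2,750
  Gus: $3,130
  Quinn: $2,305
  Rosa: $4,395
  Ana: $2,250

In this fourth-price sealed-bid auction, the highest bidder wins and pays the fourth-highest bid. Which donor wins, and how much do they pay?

Bids in order: 4,395 (Rosa) > 3,130 (Gus) > 2,750 (Uma) > 2,385 (Omar) > 2,305 (Quinn) > 2,250 (Ana) > …
Rosa wins; payment is bid #4 in the ranking = $2,385.

Rosa pays $2,385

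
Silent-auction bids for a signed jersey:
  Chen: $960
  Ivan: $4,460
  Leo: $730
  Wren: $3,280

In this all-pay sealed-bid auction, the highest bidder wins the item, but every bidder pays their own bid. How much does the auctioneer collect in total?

Total revenue: $9,430

Bids ranked: 4,460 (Ivan) > 3,280 (Wren) > 960 (Chen) > 730 (Leo)
Every bidder forfeits their bid regardless of winning.
Revenue = 960 + 4,460 + 730 + 3,280 = $9,430.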